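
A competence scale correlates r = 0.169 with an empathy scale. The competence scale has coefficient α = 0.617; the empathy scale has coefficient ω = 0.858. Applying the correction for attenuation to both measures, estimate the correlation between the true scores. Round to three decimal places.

0.232

r_true = r_obs / √(r_xx · r_yy) = 0.169 / √(0.617 × 0.858) = 0.169 / √0.529386 = 0.169 / 0.7276 ≈ 0.232.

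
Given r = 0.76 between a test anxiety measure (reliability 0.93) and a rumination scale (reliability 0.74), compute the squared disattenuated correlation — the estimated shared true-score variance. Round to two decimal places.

0.84

Disattenuated r = 0.76 / √(0.93 × 0.74) = 0.76 / 0.8296 = 0.9161.
Shared true-score variance = 0.9161² = 0.8392 ≈ 0.84.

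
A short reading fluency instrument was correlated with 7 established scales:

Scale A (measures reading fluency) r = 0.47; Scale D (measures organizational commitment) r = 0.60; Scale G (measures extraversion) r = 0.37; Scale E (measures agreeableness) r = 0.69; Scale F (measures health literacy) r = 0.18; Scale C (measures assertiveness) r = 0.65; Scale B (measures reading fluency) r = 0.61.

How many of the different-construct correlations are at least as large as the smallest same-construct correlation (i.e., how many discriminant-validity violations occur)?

Convergent (same construct = reading fluency): Scale A, Scale B.
Smallest convergent = 0.47. Discriminant values: 0.60, 0.37, 0.69, 0.18, 0.65; count ≥ 0.47 → 3.

3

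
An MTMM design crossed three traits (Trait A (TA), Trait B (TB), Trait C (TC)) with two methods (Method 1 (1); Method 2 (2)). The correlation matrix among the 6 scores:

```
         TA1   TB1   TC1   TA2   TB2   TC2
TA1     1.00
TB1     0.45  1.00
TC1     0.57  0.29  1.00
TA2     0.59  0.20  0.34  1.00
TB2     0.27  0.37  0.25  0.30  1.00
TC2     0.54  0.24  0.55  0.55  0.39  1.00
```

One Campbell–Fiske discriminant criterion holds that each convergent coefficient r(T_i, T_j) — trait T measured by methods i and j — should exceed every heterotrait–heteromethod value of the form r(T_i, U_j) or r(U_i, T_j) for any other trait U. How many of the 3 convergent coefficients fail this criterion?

0

Convergent coefficients and their comparison sets:
TA (methods 1·2): 0.59 vs {0.27, 0.20, 0.54, 0.34} → pass.
TB (methods 1·2): 0.37 vs {0.20, 0.27, 0.24, 0.25} → pass.
TC (methods 1·2): 0.55 vs {0.34, 0.54, 0.25, 0.24} → pass.
0 of 3 fail.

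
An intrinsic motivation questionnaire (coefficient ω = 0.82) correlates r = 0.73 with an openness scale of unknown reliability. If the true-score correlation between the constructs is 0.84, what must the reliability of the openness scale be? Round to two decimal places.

r_true = r_obs / √(r_xx · r_yy) ⇒ 0.84 = 0.73 / √(0.82 · r_yy).
√(0.82 · r_yy) = 0.73 / 0.84 = 0.8690; 0.82 · r_yy = 0.7552; r_yy = 0.7552 / 0.82 ≈ 0.92.

0.92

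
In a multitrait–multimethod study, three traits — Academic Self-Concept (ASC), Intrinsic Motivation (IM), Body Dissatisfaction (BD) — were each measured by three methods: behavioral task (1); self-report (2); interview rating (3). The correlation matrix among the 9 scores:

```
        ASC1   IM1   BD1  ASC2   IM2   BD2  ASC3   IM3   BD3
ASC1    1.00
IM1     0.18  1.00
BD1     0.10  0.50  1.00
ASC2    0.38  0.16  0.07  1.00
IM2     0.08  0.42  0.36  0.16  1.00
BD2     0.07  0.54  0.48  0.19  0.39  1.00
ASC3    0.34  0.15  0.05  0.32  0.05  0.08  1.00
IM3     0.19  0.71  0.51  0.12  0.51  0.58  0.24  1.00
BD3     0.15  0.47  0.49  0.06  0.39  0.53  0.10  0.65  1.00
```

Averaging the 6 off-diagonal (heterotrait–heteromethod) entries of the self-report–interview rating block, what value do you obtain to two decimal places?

HTHM values (method 2 × method 3): 0.12, 0.06, 0.05, 0.39, 0.08, 0.58; mean = 1.28/6 = 0.21.

0.21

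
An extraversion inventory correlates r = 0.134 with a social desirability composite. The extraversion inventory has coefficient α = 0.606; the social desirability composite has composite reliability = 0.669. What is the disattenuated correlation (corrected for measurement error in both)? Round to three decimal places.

r_true = r_obs / √(r_xx · r_yy) = 0.134 / √(0.606 × 0.669) = 0.134 / √0.405414 = 0.134 / 0.6367 ≈ 0.210.

0.210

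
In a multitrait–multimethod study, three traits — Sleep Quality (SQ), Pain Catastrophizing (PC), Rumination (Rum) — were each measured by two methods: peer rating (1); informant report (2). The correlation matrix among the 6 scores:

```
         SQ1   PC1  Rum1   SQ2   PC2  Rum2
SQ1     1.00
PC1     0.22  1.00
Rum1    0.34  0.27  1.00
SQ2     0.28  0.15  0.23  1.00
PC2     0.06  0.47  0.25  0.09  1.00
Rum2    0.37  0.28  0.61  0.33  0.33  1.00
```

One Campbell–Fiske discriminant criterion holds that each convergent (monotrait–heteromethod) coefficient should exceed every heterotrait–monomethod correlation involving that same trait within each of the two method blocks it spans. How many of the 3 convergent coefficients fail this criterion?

Checking each validity diagonal entry against its comparison values:
SQ (methods 1·2): 0.28 vs {0.22, 0.09, 0.34, 0.33} → fail.
PC (methods 1·2): 0.47 vs {0.22, 0.09, 0.27, 0.33} → pass.
Rum (methods 1·2): 0.61 vs {0.34, 0.33, 0.27, 0.33} → pass.
1 of 3 fail.

1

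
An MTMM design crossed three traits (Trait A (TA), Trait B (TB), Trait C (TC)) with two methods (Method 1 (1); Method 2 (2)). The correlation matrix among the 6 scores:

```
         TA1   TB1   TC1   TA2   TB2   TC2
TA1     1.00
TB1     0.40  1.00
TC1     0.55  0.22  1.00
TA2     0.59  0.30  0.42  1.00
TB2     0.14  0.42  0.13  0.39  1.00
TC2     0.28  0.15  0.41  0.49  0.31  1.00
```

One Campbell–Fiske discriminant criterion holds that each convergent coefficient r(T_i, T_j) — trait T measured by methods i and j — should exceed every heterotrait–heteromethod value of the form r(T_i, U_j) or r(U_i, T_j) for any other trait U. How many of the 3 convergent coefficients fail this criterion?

Each convergent coefficient versus the relevant comparison correlations:
TA (methods 1·2): 0.59 vs {0.14, 0.30, 0.28, 0.42} → pass.
TB (methods 1·2): 0.42 vs {0.30, 0.14, 0.15, 0.13} → pass.
TC (methods 1·2): 0.41 vs {0.42, 0.28, 0.13, 0.15} → fail.
1 of 3 fail.

1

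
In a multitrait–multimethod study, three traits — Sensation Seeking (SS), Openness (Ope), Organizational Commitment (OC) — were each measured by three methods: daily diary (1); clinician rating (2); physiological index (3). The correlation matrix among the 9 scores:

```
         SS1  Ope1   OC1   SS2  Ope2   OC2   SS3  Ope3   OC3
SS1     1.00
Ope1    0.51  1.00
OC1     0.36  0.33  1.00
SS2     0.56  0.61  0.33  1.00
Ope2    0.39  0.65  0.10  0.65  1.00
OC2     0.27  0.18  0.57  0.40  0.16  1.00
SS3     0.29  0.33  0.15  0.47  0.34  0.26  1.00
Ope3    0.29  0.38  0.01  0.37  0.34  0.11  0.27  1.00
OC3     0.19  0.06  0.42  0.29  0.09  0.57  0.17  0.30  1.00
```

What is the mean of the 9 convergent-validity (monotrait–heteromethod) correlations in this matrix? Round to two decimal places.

Convergent values: 0.56, 0.29, 0.47, 0.65, 0.38, 0.34, 0.57, 0.42, 0.57; mean = 4.25/9 = 0.47.

0.47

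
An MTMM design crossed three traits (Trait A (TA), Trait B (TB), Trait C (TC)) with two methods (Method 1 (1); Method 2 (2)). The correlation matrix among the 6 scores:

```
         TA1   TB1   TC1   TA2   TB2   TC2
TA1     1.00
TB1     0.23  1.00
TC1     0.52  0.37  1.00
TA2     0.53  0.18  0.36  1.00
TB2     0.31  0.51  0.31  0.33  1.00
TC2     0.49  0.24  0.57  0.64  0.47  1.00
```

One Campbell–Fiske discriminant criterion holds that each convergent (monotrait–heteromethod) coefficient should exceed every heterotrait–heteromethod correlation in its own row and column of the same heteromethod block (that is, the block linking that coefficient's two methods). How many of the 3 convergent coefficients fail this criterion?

0

Checking each validity diagonal entry against its comparison values:
TA (methods 1·2): 0.53 vs {0.31, 0.18, 0.49, 0.36} → pass.
TB (methods 1·2): 0.51 vs {0.18, 0.31, 0.24, 0.31} → pass.
TC (methods 1·2): 0.57 vs {0.36, 0.49, 0.31, 0.24} → pass.
0 of 3 fail.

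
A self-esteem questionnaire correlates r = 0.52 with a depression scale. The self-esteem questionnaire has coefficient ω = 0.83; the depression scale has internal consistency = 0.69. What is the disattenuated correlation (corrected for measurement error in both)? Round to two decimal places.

0.69

r_true = r_obs / √(r_xx · r_yy) = 0.52 / √(0.83 × 0.69) = 0.52 / √0.5727 = 0.52 / 0.7568 ≈ 0.69.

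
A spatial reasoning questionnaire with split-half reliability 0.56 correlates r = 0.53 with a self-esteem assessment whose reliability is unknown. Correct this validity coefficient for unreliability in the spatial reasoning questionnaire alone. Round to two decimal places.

0.71

Single correction: r_c = r_obs / √r_xx = 0.53 / √0.56 = 0.53 / 0.7483 ≈ 0.71.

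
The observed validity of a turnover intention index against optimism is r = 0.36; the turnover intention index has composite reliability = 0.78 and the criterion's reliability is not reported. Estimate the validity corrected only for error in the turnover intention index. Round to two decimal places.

0.41

Single correction: r_c = r_obs / √r_xx = 0.36 / √0.78 = 0.36 / 0.8832 ≈ 0.41.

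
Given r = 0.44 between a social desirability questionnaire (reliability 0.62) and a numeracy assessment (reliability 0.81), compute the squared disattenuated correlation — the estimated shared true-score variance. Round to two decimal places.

0.39

Disattenuated r = 0.44 / √(0.62 × 0.81) = 0.44 / 0.7087 = 0.6209.
Shared true-score variance = 0.6209² = 0.3855 ≈ 0.39.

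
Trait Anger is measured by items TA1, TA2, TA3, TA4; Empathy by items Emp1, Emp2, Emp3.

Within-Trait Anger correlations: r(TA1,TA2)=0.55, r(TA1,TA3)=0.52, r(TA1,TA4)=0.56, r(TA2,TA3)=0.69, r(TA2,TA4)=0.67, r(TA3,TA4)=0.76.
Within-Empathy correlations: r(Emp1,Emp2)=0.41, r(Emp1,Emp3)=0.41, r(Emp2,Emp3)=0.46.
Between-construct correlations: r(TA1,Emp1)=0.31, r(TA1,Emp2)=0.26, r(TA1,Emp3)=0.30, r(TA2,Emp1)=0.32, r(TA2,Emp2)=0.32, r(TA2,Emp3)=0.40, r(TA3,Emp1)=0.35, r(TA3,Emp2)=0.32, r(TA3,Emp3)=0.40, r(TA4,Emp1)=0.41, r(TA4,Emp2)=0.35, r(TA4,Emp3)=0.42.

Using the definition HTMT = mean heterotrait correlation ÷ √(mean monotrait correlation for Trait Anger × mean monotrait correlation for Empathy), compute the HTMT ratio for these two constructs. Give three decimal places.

Mean heterotrait r = 4.16/12 = 0.3467.
Mean within-TA = 3.75/6 = 0.6250; mean within-Emp = 1.28/3 = 0.4267.
Geometric mean = √(0.6250 × 0.4267) = 0.5164.
HTMT = 0.3467 / 0.5164 = 0.671.

0.671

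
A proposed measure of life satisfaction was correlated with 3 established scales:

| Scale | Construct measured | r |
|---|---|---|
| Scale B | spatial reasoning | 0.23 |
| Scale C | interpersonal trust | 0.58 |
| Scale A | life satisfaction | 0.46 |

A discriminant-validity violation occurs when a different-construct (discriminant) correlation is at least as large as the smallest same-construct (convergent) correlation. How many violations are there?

Convergent (same construct = life satisfaction): Scale A.
Smallest convergent = 0.46. Discriminant values: 0.23, 0.58; count ≥ 0.46 → 1.

1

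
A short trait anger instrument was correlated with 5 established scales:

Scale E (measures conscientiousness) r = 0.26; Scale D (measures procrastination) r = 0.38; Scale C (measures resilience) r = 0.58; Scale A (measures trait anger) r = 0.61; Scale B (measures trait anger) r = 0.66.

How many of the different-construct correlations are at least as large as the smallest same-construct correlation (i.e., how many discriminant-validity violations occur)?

Convergent (same construct = trait anger): Scale A, Scale B.
Smallest convergent = 0.61. Discriminant values: 0.26, 0.38, 0.58; count ≥ 0.61 → 0.

0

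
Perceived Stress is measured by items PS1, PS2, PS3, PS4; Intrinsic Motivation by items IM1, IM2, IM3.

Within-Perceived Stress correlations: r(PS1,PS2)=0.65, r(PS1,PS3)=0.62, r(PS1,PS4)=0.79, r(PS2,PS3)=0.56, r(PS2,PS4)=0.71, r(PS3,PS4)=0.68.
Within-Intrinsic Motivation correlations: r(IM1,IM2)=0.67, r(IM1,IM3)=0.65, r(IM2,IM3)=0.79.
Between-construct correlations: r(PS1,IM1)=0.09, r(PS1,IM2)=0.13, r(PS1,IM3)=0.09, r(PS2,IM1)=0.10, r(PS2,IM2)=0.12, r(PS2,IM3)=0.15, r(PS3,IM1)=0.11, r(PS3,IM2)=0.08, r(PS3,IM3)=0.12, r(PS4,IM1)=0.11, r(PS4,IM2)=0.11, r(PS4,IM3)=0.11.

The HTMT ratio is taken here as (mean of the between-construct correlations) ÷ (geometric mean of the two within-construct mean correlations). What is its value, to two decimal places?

Mean between = 1.32/12 = 0.1100.
Mean within-PS = 4.01/6 = 0.6683; mean within-IM = 2.11/3 = 0.7033.
Geometric mean = √(0.6683 × 0.7033) = 0.6856.
HTMT = 0.1100 / 0.6856 = 0.16.

0.16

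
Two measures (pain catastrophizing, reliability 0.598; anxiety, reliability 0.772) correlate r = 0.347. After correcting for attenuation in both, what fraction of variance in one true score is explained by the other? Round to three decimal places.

0.261

Disattenuated r = 0.347 / √(0.598 × 0.772) = 0.347 / 0.6795 = 0.5107.
Shared true-score variance = 0.5107² = 0.2608 ≈ 0.261.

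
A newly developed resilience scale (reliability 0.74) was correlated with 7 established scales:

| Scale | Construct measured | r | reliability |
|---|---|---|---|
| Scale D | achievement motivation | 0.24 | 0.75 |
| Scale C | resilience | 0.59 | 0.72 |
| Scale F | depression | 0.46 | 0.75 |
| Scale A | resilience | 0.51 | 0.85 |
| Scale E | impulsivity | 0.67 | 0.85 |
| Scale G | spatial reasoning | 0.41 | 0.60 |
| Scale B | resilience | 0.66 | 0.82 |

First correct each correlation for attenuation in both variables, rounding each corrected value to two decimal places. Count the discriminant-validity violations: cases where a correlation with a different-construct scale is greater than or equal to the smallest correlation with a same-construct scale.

Disattenuated r (r / √(r_scale · r_new)):
  Scale D (disc): 0.24 / √(0.75·0.74) = 0.32
  Scale C (conv): 0.59 / √(0.72·0.74) = 0.81
  Scale F (disc): 0.46 / √(0.75·0.74) = 0.62
  Scale A (conv): 0.51 / √(0.85·0.74) = 0.64
  Scale E (disc): 0.67 / √(0.85·0.74) = 0.84
  Scale G (disc): 0.41 / √(0.60·0.74) = 0.62
  Scale B (conv): 0.66 / √(0.82·0.74) = 0.85
Smallest convergent = 0.64. Discriminant values: 0.32, 0.62, 0.84, 0.62; count ≥ 0.64 → 1.

1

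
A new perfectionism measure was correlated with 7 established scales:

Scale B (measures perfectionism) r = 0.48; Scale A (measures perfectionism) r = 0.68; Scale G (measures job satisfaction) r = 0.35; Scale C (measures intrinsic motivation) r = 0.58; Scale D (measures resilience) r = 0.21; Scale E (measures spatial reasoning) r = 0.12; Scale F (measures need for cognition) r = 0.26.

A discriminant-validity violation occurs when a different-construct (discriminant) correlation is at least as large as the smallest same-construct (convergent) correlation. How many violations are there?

Convergent (same construct = perfectionism): Scale B, Scale A.
Smallest convergent = 0.48. Discriminant values: 0.35, 0.58, 0.21, 0.12, 0.26; count ≥ 0.48 → 1.

1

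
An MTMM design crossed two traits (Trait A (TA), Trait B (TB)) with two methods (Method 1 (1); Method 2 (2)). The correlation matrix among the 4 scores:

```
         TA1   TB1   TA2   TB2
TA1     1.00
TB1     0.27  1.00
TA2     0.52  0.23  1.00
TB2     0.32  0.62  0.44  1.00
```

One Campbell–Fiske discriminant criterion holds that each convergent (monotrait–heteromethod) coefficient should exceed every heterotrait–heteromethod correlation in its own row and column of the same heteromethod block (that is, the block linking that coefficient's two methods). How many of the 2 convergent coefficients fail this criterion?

0

Checking each validity diagonal entry against its comparison values:
TA (methods 1·2): 0.52 vs {0.32, 0.23} → pass.
TB (methods 1·2): 0.62 vs {0.23, 0.32} → pass.
0 of 2 fail.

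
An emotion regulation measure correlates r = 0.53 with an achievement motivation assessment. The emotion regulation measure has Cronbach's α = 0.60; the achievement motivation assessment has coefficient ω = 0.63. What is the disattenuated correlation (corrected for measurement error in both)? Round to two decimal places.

r_true = r_obs / √(r_xx · r_yy) = 0.53 / √(0.60 × 0.63) = 0.53 / √0.3780 = 0.53 / 0.6148 ≈ 0.86.

0.86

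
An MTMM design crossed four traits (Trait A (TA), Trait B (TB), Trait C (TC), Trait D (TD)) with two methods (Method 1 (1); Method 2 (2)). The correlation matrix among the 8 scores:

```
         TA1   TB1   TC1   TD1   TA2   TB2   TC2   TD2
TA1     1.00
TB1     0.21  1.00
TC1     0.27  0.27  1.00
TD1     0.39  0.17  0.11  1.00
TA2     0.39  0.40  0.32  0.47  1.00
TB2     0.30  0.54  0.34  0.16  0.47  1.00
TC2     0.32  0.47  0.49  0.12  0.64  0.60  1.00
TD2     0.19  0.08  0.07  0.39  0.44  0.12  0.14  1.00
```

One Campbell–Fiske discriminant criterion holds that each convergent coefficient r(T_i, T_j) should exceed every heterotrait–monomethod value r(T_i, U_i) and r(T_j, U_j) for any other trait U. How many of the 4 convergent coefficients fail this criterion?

Checking each validity diagonal entry against its comparison values:
TA (methods 1·2): 0.39 vs {0.21, 0.47, 0.27, 0.64, 0.39, 0.44} → fail.
TB (methods 1·2): 0.54 vs {0.21, 0.47, 0.27, 0.60, 0.17, 0.12} → fail.
TC (methods 1·2): 0.49 vs {0.27, 0.64, 0.27, 0.60, 0.11, 0.14} → fail.
TD (methods 1·2): 0.39 vs {0.39, 0.44, 0.17, 0.12, 0.11, 0.14} → fail.
4 of 4 fail.

4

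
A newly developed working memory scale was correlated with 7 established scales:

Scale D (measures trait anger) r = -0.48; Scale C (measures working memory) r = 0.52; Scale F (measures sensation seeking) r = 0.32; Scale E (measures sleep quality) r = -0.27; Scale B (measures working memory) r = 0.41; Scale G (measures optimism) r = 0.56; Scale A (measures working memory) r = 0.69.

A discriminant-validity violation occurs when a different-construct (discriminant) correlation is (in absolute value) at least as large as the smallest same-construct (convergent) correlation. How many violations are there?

2

Convergent (same construct = working memory): Scale C, Scale B, Scale A.
Smallest convergent = 0.41. Discriminant |r|: 0.48, 0.32, 0.27, 0.56; count ≥ 0.41 → 2.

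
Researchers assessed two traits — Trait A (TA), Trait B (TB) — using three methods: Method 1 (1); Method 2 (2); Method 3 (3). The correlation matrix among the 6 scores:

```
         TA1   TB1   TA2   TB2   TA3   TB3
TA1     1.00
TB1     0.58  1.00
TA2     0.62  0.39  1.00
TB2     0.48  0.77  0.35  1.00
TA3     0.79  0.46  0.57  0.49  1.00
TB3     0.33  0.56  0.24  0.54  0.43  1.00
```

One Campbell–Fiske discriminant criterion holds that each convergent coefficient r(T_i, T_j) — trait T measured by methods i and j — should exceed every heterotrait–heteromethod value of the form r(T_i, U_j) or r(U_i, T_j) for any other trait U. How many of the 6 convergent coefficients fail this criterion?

0

Checking each validity diagonal entry against its comparison values:
TA (methods 1·2): 0.62 vs {0.48, 0.39} → pass.
TA (methods 1·3): 0.79 vs {0.33, 0.46} → pass.
TA (methods 2·3): 0.57 vs {0.24, 0.49} → pass.
TB (methods 1·2): 0.77 vs {0.39, 0.48} → pass.
TB (methods 1·3): 0.56 vs {0.46, 0.33} → pass.
TB (methods 2·3): 0.54 vs {0.49, 0.24} → pass.
0 of 6 fail.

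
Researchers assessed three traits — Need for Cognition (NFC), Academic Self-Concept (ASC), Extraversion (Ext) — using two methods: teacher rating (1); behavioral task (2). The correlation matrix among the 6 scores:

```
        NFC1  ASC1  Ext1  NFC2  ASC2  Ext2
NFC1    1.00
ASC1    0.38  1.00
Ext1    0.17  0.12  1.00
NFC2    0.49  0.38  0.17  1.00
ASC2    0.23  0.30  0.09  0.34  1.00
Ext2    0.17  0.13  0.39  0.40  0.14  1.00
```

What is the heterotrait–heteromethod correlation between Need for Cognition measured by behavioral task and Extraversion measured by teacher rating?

Different traits and methods: r(NFC2, Ext1) = 0.17.

0.17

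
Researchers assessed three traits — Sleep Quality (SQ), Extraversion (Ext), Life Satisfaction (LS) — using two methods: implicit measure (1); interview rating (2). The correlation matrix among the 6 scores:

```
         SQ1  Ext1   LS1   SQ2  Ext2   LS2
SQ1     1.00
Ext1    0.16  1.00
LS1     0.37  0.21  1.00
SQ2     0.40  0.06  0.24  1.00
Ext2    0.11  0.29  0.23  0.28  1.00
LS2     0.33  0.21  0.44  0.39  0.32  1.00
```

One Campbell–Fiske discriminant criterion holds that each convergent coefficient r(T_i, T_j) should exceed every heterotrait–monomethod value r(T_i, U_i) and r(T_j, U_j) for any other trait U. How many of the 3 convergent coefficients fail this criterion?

Each convergent coefficient versus the relevant comparison correlations:
SQ (methods 1·2): 0.40 vs {0.16, 0.28, 0.37, 0.39} → pass.
Ext (methods 1·2): 0.29 vs {0.16, 0.28, 0.21, 0.32} → fail.
LS (methods 1·2): 0.44 vs {0.37, 0.39, 0.21, 0.32} → pass.
1 of 3 fail.

1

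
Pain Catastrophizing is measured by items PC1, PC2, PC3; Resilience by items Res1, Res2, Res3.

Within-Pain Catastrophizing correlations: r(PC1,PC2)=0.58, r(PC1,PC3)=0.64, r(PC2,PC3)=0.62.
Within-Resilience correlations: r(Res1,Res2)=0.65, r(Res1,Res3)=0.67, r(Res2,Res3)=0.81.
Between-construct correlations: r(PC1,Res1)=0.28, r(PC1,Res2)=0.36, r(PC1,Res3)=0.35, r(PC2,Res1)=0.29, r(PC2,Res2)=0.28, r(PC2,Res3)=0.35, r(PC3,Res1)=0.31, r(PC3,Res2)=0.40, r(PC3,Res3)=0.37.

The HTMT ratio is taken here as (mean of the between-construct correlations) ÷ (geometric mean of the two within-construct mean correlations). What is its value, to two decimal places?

Between-construct mean = 2.99/9 = 0.3322.
Mean within-PC = 1.84/3 = 0.6133; mean within-Res = 2.13/3 = 0.7100.
Geometric mean = √(0.6133 × 0.7100) = 0.6599.
HTMT = 0.3322 / 0.6599 = 0.50.

0.50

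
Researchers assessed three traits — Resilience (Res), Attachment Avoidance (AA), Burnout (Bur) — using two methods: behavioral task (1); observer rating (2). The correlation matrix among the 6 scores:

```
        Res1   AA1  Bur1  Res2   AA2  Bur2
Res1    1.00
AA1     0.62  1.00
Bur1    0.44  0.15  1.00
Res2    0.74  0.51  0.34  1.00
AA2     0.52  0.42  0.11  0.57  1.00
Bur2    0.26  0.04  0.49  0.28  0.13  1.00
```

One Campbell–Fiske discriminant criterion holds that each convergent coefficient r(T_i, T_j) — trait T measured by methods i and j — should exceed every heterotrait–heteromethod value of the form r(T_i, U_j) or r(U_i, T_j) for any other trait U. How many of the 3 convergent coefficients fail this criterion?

Checking each validity diagonal entry against its comparison values:
Res (methods 1·2): 0.74 vs {0.52, 0.51, 0.26, 0.34} → pass.
AA (methods 1·2): 0.42 vs {0.51, 0.52, 0.04, 0.11} → fail.
Bur (methods 1·2): 0.49 vs {0.34, 0.26, 0.11, 0.04} → pass.
1 of 3 fail.

1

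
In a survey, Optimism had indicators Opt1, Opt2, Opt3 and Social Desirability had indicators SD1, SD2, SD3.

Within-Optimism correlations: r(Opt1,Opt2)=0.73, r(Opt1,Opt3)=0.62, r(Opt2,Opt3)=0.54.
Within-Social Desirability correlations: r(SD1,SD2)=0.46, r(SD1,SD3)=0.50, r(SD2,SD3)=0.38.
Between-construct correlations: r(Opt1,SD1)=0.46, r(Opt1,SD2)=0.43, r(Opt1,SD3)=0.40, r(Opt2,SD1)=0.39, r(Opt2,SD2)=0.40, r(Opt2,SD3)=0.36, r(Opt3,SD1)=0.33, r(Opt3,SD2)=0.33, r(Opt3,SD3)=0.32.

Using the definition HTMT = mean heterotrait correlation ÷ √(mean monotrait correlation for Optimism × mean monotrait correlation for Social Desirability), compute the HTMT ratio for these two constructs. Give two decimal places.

0.72

Between-construct mean = 3.42/9 = 0.3800.
Mean within-Opt = 1.89/3 = 0.6300; mean within-SD = 1.34/3 = 0.4467.
Geometric mean = √(0.6300 × 0.4467) = 0.5305.
HTMT = 0.3800 / 0.5305 = 0.72.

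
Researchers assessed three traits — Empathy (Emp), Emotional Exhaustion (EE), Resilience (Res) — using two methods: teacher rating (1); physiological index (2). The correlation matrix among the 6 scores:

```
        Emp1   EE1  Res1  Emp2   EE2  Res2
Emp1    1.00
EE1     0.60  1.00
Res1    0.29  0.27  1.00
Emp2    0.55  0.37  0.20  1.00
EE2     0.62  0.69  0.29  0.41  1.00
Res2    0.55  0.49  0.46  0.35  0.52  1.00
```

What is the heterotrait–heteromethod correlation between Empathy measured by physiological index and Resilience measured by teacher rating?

Different traits and methods: r(Emp2, Res1) = 0.20.

0.20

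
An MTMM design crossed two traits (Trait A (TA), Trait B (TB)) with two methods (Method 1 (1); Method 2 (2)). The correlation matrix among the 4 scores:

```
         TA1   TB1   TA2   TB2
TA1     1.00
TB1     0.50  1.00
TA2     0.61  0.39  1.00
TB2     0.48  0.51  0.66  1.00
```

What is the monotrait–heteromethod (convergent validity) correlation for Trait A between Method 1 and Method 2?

0.61

Same trait (TA), different methods: r(TA1, TA2) = 0.61.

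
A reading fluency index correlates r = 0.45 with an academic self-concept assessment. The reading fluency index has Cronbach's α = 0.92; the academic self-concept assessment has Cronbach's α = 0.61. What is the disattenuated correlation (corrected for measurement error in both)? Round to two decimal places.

0.60

r_true = r_obs / √(r_xx · r_yy) = 0.45 / √(0.92 × 0.61) = 0.45 / √0.5612 = 0.45 / 0.7491 ≈ 0.60.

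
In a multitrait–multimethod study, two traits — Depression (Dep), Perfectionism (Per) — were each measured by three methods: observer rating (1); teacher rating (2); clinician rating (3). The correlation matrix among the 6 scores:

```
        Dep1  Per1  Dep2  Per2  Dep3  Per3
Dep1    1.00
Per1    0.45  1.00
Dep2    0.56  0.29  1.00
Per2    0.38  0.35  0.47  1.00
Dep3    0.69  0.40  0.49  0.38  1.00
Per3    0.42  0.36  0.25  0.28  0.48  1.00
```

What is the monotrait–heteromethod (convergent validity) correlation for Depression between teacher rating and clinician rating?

0.49

Same trait (Dep), different methods: r(Dep2, Dep3) = 0.49.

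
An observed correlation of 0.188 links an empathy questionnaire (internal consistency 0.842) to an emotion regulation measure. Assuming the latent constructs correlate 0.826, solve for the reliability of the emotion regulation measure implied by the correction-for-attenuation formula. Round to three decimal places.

0.062

r_true = r_obs / √(r_xx · r_yy) ⇒ 0.826 = 0.188 / √(0.842 · r_yy).
√(0.842 · r_yy) = 0.188 / 0.826 = 0.2276; 0.842 · r_yy = 0.0518; r_yy = 0.0518 / 0.842 ≈ 0.062.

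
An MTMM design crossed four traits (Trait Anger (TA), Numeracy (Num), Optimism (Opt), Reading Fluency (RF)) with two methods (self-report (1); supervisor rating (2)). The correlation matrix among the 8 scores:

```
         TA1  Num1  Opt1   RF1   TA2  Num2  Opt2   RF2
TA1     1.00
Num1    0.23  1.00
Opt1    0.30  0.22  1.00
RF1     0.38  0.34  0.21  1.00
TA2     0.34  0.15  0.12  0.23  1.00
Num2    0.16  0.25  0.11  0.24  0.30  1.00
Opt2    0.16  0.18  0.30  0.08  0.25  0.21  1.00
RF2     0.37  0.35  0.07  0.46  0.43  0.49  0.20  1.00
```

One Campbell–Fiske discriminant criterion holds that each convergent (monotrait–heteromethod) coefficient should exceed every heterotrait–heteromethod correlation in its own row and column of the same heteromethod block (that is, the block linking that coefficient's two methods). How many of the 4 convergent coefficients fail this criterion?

Convergent coefficients and their comparison sets:
TA (methods 1·2): 0.34 vs {0.16, 0.15, 0.16, 0.12, 0.37, 0.23} → fail.
Num (methods 1·2): 0.25 vs {0.15, 0.16, 0.18, 0.11, 0.35, 0.24} → fail.
Opt (methods 1·2): 0.30 vs {0.12, 0.16, 0.11, 0.18, 0.07, 0.08} → pass.
RF (methods 1·2): 0.46 vs {0.23, 0.37, 0.24, 0.35, 0.08, 0.07} → pass.
2 of 4 fail.

2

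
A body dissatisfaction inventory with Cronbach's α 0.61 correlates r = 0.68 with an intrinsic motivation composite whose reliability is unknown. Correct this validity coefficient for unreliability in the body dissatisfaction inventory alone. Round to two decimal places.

0.87

Single correction: r_c = r_obs / √r_xx = 0.68 / √0.61 = 0.68 / 0.7810 ≈ 0.87.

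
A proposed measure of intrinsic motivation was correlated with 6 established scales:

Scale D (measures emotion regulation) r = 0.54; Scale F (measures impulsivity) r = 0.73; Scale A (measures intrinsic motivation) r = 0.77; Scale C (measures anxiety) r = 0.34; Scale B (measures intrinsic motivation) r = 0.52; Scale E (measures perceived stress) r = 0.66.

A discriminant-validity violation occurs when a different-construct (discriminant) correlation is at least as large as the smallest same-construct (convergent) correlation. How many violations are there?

Convergent (same construct = intrinsic motivation): Scale A, Scale B.
Smallest convergent = 0.52. Discriminant values: 0.54, 0.73, 0.34, 0.66; count ≥ 0.52 → 3.

3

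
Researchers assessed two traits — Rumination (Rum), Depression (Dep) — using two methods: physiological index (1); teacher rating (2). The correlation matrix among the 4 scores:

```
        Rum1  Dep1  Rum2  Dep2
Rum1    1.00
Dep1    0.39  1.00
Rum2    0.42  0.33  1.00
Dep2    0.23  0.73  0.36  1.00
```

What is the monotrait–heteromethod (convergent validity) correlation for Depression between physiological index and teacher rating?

Same trait (Dep), different methods: r(Dep1, Dep2) = 0.73.

0.73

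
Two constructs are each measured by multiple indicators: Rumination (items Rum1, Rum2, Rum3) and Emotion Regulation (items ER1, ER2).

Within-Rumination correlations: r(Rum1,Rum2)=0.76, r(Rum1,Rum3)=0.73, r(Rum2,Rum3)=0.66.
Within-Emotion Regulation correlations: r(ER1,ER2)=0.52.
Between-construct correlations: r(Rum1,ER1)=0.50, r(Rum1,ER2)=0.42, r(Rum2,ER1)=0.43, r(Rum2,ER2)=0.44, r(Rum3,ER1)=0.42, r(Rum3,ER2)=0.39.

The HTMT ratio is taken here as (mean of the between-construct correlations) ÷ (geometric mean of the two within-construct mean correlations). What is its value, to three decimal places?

Mean heterotrait r = 2.60/6 = 0.4333.
Mean within-Rum = 2.15/3 = 0.7167; mean within-ER = 0.52/1 = 0.5200.
Geometric mean = √(0.7167 × 0.5200) = 0.6105.
HTMT = 0.4333 / 0.6105 = 0.710.

0.710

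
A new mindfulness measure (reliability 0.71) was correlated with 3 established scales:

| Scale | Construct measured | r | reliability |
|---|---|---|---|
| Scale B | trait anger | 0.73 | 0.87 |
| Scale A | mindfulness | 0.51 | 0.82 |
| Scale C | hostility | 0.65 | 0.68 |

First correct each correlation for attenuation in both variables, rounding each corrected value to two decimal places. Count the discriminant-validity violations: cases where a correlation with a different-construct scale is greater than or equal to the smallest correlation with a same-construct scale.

2

Disattenuated r (r / √(r_scale · r_new)):
  Scale B (disc): 0.73 / √(0.87·0.71) = 0.93
  Scale A (conv): 0.51 / √(0.82·0.71) = 0.67
  Scale C (disc): 0.65 / √(0.68·0.71) = 0.94
Smallest convergent = 0.67. Discriminant values: 0.93, 0.94; count ≥ 0.67 → 2.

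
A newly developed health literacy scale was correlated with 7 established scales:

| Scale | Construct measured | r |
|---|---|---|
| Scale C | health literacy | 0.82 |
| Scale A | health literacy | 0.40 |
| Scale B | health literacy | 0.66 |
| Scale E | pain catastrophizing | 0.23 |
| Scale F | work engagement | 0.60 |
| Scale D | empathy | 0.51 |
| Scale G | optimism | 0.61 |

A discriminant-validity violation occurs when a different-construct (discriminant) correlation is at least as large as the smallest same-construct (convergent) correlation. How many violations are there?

3

Convergent (same construct = health literacy): Scale C, Scale A, Scale B.
Smallest convergent = 0.40. Discriminant values: 0.23, 0.60, 0.51, 0.61; count ≥ 0.40 → 3.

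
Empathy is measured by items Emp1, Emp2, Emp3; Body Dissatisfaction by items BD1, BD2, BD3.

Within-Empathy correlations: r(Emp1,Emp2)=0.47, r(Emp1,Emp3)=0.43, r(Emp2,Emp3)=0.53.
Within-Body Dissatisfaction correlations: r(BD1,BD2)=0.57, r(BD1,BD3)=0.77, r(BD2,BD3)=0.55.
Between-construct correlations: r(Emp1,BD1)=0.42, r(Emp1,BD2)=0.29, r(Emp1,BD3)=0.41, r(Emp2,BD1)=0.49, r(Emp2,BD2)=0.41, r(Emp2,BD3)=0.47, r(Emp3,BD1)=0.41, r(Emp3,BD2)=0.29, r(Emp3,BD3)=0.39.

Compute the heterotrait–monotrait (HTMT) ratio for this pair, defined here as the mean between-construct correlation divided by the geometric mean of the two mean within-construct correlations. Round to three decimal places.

Mean between = 3.58/9 = 0.3978.
Mean within-Emp = 1.43/3 = 0.4767; mean within-BD = 1.89/3 = 0.6300.
Geometric mean = √(0.4767 × 0.6300) = 0.5480.
HTMT = 0.3978 / 0.5480 = 0.726.

0.726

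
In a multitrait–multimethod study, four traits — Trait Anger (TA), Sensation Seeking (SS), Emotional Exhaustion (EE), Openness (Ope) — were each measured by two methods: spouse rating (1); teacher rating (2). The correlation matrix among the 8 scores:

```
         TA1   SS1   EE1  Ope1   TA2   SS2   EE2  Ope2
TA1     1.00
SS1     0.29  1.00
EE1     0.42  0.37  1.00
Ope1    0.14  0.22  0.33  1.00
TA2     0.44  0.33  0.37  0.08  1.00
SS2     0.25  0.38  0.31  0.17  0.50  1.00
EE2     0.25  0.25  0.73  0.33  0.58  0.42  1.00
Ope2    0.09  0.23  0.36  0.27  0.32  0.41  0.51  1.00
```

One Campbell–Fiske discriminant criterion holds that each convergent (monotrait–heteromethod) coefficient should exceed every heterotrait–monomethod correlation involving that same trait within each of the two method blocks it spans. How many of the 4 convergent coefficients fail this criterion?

3

Convergent coefficients and their comparison sets:
TA (methods 1·2): 0.44 vs {0.29, 0.50, 0.42, 0.58, 0.14, 0.32} → fail.
SS (methods 1·2): 0.38 vs {0.29, 0.50, 0.37, 0.42, 0.22, 0.41} → fail.
EE (methods 1·2): 0.73 vs {0.42, 0.58, 0.37, 0.42, 0.33, 0.51} → pass.
Ope (methods 1·2): 0.27 vs {0.14, 0.32, 0.22, 0.41, 0.33, 0.51} → fail.
3 of 4 fail.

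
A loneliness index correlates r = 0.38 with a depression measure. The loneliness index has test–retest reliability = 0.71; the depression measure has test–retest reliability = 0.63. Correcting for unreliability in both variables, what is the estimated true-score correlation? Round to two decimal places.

r_true = r_obs / √(r_xx · r_yy) = 0.38 / √(0.71 × 0.63) = 0.38 / √0.4473 = 0.38 / 0.6688 ≈ 0.57.

0.57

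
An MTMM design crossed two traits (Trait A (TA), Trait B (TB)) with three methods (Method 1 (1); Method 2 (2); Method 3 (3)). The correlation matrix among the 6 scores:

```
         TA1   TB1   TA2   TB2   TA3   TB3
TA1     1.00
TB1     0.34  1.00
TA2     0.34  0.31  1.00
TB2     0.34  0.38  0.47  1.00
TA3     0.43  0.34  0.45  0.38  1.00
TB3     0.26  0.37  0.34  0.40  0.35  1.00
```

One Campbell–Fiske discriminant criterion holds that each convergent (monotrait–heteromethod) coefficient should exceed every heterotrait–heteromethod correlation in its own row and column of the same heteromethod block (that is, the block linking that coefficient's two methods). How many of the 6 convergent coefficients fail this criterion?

1

Checking each validity diagonal entry against its comparison values:
TA (methods 1·2): 0.34 vs {0.34, 0.31} → fail.
TA (methods 1·3): 0.43 vs {0.26, 0.34} → pass.
TA (methods 2·3): 0.45 vs {0.34, 0.38} → pass.
TB (methods 1·2): 0.38 vs {0.31, 0.34} → pass.
TB (methods 1·3): 0.37 vs {0.34, 0.26} → pass.
TB (methods 2·3): 0.40 vs {0.38, 0.34} → pass.
1 of 6 fail.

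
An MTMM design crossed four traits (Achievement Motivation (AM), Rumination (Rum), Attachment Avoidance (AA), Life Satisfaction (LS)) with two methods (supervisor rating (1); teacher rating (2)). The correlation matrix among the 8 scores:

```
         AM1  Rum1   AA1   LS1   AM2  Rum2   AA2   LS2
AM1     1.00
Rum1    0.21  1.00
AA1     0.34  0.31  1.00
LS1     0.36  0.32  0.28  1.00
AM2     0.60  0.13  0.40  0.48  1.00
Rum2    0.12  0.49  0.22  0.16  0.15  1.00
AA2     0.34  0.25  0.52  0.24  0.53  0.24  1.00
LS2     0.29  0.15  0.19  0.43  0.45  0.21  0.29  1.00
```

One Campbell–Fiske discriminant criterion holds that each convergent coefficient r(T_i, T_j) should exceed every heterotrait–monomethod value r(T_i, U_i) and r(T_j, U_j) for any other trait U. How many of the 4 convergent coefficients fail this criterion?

2

Checking each validity diagonal entry against its comparison values:
AM (methods 1·2): 0.60 vs {0.21, 0.15, 0.34, 0.53, 0.36, 0.45} → pass.
Rum (methods 1·2): 0.49 vs {0.21, 0.15, 0.31, 0.24, 0.32, 0.21} → pass.
AA (methods 1·2): 0.52 vs {0.34, 0.53, 0.31, 0.24, 0.28, 0.29} → fail.
LS (methods 1·2): 0.43 vs {0.36, 0.45, 0.32, 0.21, 0.28, 0.29} → fail.
2 of 4 fail.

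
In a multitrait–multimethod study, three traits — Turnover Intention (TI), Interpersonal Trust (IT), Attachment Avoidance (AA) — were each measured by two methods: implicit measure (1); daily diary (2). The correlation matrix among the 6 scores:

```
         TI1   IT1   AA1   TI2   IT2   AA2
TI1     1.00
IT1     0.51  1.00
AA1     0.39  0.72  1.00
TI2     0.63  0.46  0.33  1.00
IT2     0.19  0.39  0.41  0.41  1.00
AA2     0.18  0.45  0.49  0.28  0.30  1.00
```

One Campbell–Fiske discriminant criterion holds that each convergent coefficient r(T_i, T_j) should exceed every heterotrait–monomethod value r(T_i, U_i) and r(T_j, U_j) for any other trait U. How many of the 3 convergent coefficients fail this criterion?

Convergent coefficients and their comparison sets:
TI (methods 1·2): 0.63 vs {0.51, 0.41, 0.39, 0.28} → pass.
IT (methods 1·2): 0.39 vs {0.51, 0.41, 0.72, 0.30} → fail.
AA (methods 1·2): 0.49 vs {0.39, 0.28, 0.72, 0.30} → fail.
2 of 3 fail.

2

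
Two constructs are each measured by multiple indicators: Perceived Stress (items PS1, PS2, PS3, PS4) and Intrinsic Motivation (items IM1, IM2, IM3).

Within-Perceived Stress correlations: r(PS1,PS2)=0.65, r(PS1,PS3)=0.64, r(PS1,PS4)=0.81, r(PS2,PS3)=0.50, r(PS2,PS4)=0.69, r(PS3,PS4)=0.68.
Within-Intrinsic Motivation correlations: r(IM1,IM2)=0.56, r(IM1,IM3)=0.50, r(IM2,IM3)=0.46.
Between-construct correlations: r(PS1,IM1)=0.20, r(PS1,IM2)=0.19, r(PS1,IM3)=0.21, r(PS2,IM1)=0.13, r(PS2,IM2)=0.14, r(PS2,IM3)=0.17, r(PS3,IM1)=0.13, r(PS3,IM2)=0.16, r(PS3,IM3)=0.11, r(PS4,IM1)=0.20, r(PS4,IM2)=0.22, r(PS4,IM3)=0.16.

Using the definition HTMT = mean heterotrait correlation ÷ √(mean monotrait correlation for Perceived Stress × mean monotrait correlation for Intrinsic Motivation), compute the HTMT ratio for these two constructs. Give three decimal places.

Mean heterotrait r = 2.02/12 = 0.1683.
Mean within-PS = 3.97/6 = 0.6617; mean within-IM = 1.52/3 = 0.5067.
Geometric mean = √(0.6617 × 0.5067) = 0.5790.
HTMT = 0.1683 / 0.5790 = 0.291.

0.291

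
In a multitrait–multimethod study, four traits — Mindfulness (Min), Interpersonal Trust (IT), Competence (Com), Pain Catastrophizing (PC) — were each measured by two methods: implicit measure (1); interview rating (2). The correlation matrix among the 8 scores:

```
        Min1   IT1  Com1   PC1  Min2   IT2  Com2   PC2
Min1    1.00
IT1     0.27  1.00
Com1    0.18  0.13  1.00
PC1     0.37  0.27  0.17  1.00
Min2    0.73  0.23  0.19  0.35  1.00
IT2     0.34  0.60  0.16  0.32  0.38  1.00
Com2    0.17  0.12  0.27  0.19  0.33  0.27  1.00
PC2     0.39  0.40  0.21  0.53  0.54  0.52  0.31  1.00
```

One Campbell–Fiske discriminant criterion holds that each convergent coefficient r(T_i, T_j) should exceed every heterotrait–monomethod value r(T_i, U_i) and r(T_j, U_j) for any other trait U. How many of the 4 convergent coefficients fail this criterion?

Each convergent coefficient versus the relevant comparison correlations:
Min (methods 1·2): 0.73 vs {0.27, 0.38, 0.18, 0.33, 0.37, 0.54} → pass.
IT (methods 1·2): 0.60 vs {0.27, 0.38, 0.13, 0.27, 0.27, 0.52} → pass.
Com (methods 1·2): 0.27 vs {0.18, 0.33, 0.13, 0.27, 0.17, 0.31} → fail.
PC (methods 1·2): 0.53 vs {0.37, 0.54, 0.27, 0.52, 0.17, 0.31} → fail.
2 of 4 fail.

2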